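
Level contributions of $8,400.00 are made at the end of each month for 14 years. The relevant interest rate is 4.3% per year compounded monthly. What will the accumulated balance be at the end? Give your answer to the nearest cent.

$1,931,147.95

This is an ordinary annuity: 168 deposits of $8,400.00 at the end of each month.
Periodic rate r = 0.043/12 per month; n is counted in months.
FV = PMT × [((1+r)^n − 1)/r] = 8,400 × [(1+r)^168 − 1] / r = $1,931,147.95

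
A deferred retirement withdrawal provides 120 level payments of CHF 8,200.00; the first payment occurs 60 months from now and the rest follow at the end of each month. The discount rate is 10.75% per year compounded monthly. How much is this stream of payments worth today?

CHF 355,364.55

Ordinary annuity of 120 payments, first payment at period 60.
Periodic rate r = 0.1075/12 per month; n is counted in months.
The ordinary-annuity PV formula values the stream one period before the first payment (period 59); discount that back 59 periods:
PV₀ = 8,200 × [1 − (1+r)^−120] / r × (1+r)^−59 = CHF 355,364.55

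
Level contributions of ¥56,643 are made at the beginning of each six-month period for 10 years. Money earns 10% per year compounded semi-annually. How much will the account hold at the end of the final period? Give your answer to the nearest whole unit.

¥1,966,603

This is an annuity due: 20 deposits of ¥56,643 at the beginning of each six-month period.
Periodic rate r = 0.1/2 per half-year; n is counted in half-years.
FV = PMT × [((1+r)^n − 1)/r] × (1+r) = 56,643 × [(1+r)^20 − 1] / r × (1+r) = ¥1,966,603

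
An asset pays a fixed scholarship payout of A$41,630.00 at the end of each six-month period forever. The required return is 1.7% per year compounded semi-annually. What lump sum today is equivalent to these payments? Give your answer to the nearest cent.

A$4,897,647.06

Periodic rate r = 0.017/2 per half-year.
Level perpetuity: PV = PMT / r = 41,630 / (0.017/2) = A$4,897,647.06.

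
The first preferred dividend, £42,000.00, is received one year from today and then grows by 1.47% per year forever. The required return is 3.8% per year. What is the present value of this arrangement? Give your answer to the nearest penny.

Periodic rate r = 0.038 per year.
Growing perpetuity (Gordon): PV = PMT₁ / (r − g) = 42,000 / (r − 0.0147) = £1,802,575.11.

£1,802,575.11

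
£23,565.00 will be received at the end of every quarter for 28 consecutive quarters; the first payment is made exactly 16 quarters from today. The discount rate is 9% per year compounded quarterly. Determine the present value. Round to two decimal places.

Ordinary annuity of 28 payments, first payment at period 16.
Periodic rate r = 0.09/4 per quarter; n is counted in quarters.
The ordinary-annuity PV formula values the stream one period before the first payment (period 15); discount that back 15 periods:
PV₀ = 23,565 × [1 − (1+r)^−28] / r × (1+r)^−15 = £347,816.28

£347,816.28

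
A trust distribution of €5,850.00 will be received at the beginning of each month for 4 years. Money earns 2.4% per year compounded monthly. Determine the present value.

This is an annuity due: 48 payments of €5,850.00 at the beginning of each month.
Periodic rate r = 0.024/12 per month; n is counted in months.
PV = PMT × [(1 − (1+r)^−n)/r] × (1+r) = 5,850 × [1 − (1+r)^−48] / r × (1+r) = €268,022.96

€268,022.96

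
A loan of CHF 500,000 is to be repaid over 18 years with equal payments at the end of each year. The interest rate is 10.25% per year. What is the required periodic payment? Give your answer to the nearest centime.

Level ordinary annuity; solve PV = PMT × [(1 − (1+r)^−n)/r] for PMT.
Periodic rate r = 0.1025 per year.
With n = 18: PMT = 500,000 / ([(1 − (1+r)^−n)/r]) = CHF 61,945.32

CHF 61,945.32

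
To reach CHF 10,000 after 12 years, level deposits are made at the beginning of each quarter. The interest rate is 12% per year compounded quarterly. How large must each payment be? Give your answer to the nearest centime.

Level annuity due; solve FV = PMT × [((1+r)^n − 1)/r] × (1+r) for PMT.
Periodic rate r = 0.12/4 per quarter; n is counted in quarters.
With n = 48: PMT = 10,000 / ([((1+r)^n − 1)/r] × (1+r)) = CHF 92.99

CHF 92.99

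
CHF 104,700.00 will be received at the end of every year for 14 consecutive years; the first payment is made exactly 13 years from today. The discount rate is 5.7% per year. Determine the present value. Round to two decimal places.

CHF 509,802.34

Ordinary annuity of 14 payments, first payment at period 13.
Periodic rate r = 0.057 per year.
The ordinary-annuity PV formula values the stream one period before the first payment (period 12); discount that back 12 periods:
PV₀ = 104,700 × [1 − (1+r)^−14] / r × (1+r)^−12 = CHF 509,802.34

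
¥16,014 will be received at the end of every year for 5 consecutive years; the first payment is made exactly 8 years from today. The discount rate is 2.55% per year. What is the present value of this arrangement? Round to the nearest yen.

Ordinary annuity of 5 payments, first payment at period 8.
Periodic rate r = 0.0255 per year.
The ordinary-annuity PV formula values the stream one period before the first payment (period 7); discount that back 7 periods:
PV₀ = 16,014 × [1 − (1+r)^−5] / r × (1+r)^−7 = ¥62,286

¥62,286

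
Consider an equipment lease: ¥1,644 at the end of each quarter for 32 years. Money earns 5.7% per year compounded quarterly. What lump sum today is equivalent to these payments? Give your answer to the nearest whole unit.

¥96,509

This is an ordinary annuity: 128 payments of ¥1,644 at the end of each quarter.
Periodic rate r = 0.057/4 per quarter; n is counted in quarters.
PV = PMT × [(1 − (1+r)^−n)/r] = 1,644 × [1 − (1+r)^−128] / r = ¥96,509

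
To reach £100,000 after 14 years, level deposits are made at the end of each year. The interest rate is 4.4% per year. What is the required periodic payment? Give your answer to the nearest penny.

£5,318.58

Level ordinary annuity; solve FV = PMT × [((1+r)^n − 1)/r] for PMT.
Periodic rate r = 0.044 per year.
With n = 14: PMT = 100,000 / ([((1+r)^n − 1)/r]) = £5,318.58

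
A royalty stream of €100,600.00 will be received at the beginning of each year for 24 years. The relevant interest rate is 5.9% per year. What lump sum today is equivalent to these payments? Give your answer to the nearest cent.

€1,349,501.97

This is an annuity due: 24 payments of €100,600.00 at the beginning of each year.
Periodic rate r = 0.059 per year.
PV = PMT × [(1 − (1+r)^−n)/r] × (1+r) = 100,600 × [1 − (1+r)^−24] / r × (1+r) = €1,349,501.97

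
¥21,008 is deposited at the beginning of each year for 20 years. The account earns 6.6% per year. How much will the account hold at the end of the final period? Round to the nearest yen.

¥878,955

This is an annuity due: 20 deposits of ¥21,008 at the beginning of each year.
Periodic rate r = 0.066 per year.
FV = PMT × [((1+r)^n − 1)/r] × (1+r) = 21,008 × [(1+r)^20 − 1] / r × (1+r) = ¥878,955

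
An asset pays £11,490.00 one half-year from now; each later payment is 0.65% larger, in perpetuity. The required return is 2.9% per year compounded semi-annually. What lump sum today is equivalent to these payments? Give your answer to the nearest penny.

£1,436,250.00

Periodic rate r = 0.029/2 per half-year.
Growing perpetuity (Gordon): PV = PMT₁ / (r − g) = 11,490 / (r − 0.0065) = £1,436,250.00.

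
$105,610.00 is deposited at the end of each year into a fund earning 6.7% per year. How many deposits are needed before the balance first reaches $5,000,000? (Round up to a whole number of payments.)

Periodic rate r = 0.067 per year.
Ordinary annuity FV: 5,000,000 = 105,610 × [((1+r)^n − 1)/r].
(1+r)^n = 1 + 5,000,000 × r / 105,610, so n = ln(1 + 5,000,000·r/105,610) / ln(1+r) = 22.03.
Round up to a whole number of payments: n = 23.

23 payments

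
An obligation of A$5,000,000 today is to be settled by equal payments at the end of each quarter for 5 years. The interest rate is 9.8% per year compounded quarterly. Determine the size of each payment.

A$319,222.74

Level ordinary annuity; solve PV = PMT × [(1 − (1+r)^−n)/r] for PMT.
Periodic rate r = 0.098/4 per quarter; n is counted in quarters.
With n = 20: PMT = 5,000,000 / ([(1 − (1+r)^−n)/r]) = A$319,222.74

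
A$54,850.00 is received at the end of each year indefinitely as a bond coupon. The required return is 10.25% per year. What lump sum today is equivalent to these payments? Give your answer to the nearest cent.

Periodic rate r = 0.1025 per year.
Level perpetuity: PV = PMT / r = 54,850 / (0.1025) = A$535,121.95.

A$535,121.95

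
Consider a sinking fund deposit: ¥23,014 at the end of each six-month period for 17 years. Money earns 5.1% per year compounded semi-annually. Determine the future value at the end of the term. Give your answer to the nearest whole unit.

This is an ordinary annuity: 34 deposits of ¥23,014 at the end of each six-month period.
Periodic rate r = 0.051/2 per half-year; n is counted in half-years.
FV = PMT × [((1+r)^n − 1)/r] = 23,014 × [(1+r)^34 − 1] / r = ¥1,222,028

¥1,222,028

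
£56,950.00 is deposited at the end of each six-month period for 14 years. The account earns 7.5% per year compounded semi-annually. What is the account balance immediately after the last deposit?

This is an ordinary annuity: 28 deposits of £56,950.00 at the end of each six-month period.
Periodic rate r = 0.075/2 per half-year; n is counted in half-years.
FV = PMT × [((1+r)^n − 1)/r] = 56,950 × [(1+r)^28 − 1] / r = £2,738,585.86

£2,738,585.86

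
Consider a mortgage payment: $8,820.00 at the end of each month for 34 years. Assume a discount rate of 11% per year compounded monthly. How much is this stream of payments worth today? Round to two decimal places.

$938,933.31

This is an ordinary annuity: 408 payments of $8,820.00 at the end of each month.
Periodic rate r = 0.11/12 per month; n is counted in months.
PV = PMT × [(1 − (1+r)^−n)/r] = 8,820 × [1 − (1+r)^−408] / r = $938,933.31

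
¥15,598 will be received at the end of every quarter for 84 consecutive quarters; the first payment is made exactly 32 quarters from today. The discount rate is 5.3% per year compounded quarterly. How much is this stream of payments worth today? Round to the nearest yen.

Ordinary annuity of 84 payments, first payment at period 32.
Periodic rate r = 0.053/4 per quarter; n is counted in quarters.
The ordinary-annuity PV formula values the stream one period before the first payment (period 31); discount that back 31 periods:
PV₀ = 15,598 × [1 − (1+r)^−84] / r × (1+r)^−31 = ¥523,692

¥523,692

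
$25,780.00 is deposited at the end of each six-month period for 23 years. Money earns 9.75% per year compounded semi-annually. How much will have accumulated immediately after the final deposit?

This is an ordinary annuity: 46 deposits of $25,780.00 at the end of each six-month period.
Periodic rate r = 0.0975/2 per half-year; n is counted in half-years.
FV = PMT × [((1+r)^n − 1)/r] = 25,780 × [(1+r)^46 − 1] / r = $4,194,191.93

$4,194,191.93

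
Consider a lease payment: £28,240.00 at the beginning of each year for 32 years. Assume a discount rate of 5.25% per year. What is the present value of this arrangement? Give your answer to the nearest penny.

£456,036.44

This is an annuity due: 32 payments of £28,240.00 at the beginning of each year.
Periodic rate r = 0.0525 per year.
PV = PMT × [(1 − (1+r)^−n)/r] × (1+r) = 28,240 × [1 − (1+r)^−32] / r × (1+r) = £456,036.44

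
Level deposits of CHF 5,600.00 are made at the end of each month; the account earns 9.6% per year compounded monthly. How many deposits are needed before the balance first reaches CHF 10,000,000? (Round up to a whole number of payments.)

Periodic rate r = 0.096/12 per month; n is counted in months.
Ordinary annuity FV: 10,000,000 = 5,600 × [((1+r)^n − 1)/r].
(1+r)^n = 1 + 10,000,000 × r / 5,600, so n = ln(1 + 10,000,000·r/5,600) / ln(1+r) = 342.23.
Round up to a whole number of payments: n = 343.

343 payments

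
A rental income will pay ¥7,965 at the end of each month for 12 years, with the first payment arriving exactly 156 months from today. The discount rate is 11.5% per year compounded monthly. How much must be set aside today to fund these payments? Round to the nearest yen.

¥141,519

Ordinary annuity of 144 payments, first payment at period 156.
Periodic rate r = 0.115/12 per month; n is counted in months.
The ordinary-annuity PV formula values the stream one period before the first payment (period 155); discount that back 155 periods:
PV₀ = 7,965 × [1 − (1+r)^−144] / r × (1+r)^−155 = ¥141,519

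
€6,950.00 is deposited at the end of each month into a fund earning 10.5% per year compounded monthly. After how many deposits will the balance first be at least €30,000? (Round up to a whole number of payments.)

5 payments

Periodic rate r = 0.105/12 per month; n is counted in months.
Ordinary annuity FV: 30,000 = 6,950 × [((1+r)^n − 1)/r].
(1+r)^n = 1 + 30,000 × r / 6,950, so n = ln(1 + 30,000·r/6,950) / ln(1+r) = 4.26.
Round up to a whole number of payments: n = 5.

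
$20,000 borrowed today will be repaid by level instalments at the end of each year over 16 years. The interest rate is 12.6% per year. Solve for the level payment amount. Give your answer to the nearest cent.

Level ordinary annuity; solve PV = PMT × [(1 − (1+r)^−n)/r] for PMT.
Periodic rate r = 0.126 per year.
With n = 16: PMT = 20,000 / ([(1 − (1+r)^−n)/r]) = $2,963.86

$2,963.86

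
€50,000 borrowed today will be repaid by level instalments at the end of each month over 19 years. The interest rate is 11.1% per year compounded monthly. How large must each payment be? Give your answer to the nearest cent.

€527.09

Level ordinary annuity; solve PV = PMT × [(1 − (1+r)^−n)/r] for PMT.
Periodic rate r = 0.111/12 per month; n is counted in months.
With n = 228: PMT = 50,000 / ([(1 − (1+r)^−n)/r]) = €527.09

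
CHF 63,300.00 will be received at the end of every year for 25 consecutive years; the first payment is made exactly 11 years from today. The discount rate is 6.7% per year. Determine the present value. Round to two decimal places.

Ordinary annuity of 25 payments, first payment at period 11.
Periodic rate r = 0.067 per year.
The ordinary-annuity PV formula values the stream one period before the first payment (period 10); discount that back 10 periods:
PV₀ = 63,300 × [1 − (1+r)^−25] / r × (1+r)^−10 = CHF 396,324.00

CHF 396,324.00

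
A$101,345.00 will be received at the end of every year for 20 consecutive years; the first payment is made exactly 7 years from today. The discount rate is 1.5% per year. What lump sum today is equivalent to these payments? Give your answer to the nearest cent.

A$1,591,262.90

Ordinary annuity of 20 payments, first payment at period 7.
Periodic rate r = 0.015 per year.
The ordinary-annuity PV formula values the stream one period before the first payment (period 6); discount that back 6 periods:
PV₀ = 101,345 × [1 − (1+r)^−20] / r × (1+r)^−6 = A$1,591,262.90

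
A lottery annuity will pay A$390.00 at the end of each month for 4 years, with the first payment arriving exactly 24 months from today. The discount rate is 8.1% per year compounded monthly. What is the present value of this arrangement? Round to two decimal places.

A$13,658.80

Ordinary annuity of 48 payments, first payment at period 24.
Periodic rate r = 0.081/12 per month; n is counted in months.
The ordinary-annuity PV formula values the stream one period before the first payment (period 23); discount that back 23 periods:
PV₀ = 390 × [1 − (1+r)^−48] / r × (1+r)^−23 = A$13,658.80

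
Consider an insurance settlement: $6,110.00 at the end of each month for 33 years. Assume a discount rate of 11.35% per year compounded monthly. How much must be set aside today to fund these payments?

This is an ordinary annuity: 396 payments of $6,110.00 at the end of each month.
Periodic rate r = 0.1135/12 per month; n is counted in months.
PV = PMT × [(1 − (1+r)^−n)/r] = 6,110 × [1 − (1+r)^−396] / r = $630,459.41

$630,459.41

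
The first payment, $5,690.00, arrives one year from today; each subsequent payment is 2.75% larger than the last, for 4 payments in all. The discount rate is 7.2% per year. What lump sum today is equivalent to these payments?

Periodic rate r = 0.072 per year.
Growing ordinary annuity: PV = PMT₁ × [1 − ((1+g)/(1+r))^n] / (r − g) = 5,690 × [1 − ((1+0.0275)/(1+r))^4] / (r − 0.0275) = $19,945.54.

$19,945.54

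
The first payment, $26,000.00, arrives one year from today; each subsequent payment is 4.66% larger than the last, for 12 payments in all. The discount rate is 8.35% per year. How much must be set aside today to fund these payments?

$239,697.18

Periodic rate r = 0.0835 per year.
Growing ordinary annuity: PV = PMT₁ × [1 − ((1+g)/(1+r))^n] / (r − g) = 26,000 × [1 − ((1+0.0466)/(1+r))^12] / (r − 0.0466) = $239,697.18.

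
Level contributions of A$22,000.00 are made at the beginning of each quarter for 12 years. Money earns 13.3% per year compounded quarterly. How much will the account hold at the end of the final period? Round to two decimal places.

This is an annuity due: 48 deposits of A$22,000.00 at the beginning of each quarter.
Periodic rate r = 0.133/4 per quarter; n is counted in quarters.
FV = PMT × [((1+r)^n − 1)/r] × (1+r) = 22,000 × [(1+r)^48 − 1] / r × (1+r) = A$2,602,563.45

A$2,602,563.45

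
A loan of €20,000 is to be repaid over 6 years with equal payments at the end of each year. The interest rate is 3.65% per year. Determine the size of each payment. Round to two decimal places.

Level ordinary annuity; solve PV = PMT × [(1 − (1+r)^−n)/r] for PMT.
Periodic rate r = 0.0365 per year.
With n = 6: PMT = 20,000 / ([(1 − (1+r)^−n)/r]) = €3,771.88

€3,771.88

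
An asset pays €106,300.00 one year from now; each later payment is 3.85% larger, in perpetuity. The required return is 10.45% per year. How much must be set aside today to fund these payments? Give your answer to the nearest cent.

€1,610,606.06

Periodic rate r = 0.1045 per year.
Growing perpetuity (Gordon): PV = PMT₁ / (r − g) = 106,300 / (r − 0.0385) = €1,610,606.06.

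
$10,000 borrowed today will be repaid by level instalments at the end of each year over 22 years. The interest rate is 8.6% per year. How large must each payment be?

Level ordinary annuity; solve PV = PMT × [(1 − (1+r)^−n)/r] for PMT.
Periodic rate r = 0.086 per year.
With n = 22: PMT = 10,000 / ([(1 − (1+r)^−n)/r]) = $1,027.27

$1,027.27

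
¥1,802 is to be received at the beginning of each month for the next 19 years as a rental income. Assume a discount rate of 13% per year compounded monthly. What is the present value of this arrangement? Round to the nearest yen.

¥153,728

This is an annuity due: 228 payments of ¥1,802 at the beginning of each month.
Periodic rate r = 0.13/12 per month; n is counted in months.
PV = PMT × [(1 − (1+r)^−n)/r] × (1+r) = 1,802 × [1 − (1+r)^−228] / r × (1+r) = ¥153,728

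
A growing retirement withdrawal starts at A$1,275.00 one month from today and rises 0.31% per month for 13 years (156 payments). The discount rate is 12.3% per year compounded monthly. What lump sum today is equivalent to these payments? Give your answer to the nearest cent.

Periodic rate r = 0.123/12 per month; n is counted in months.
Growing ordinary annuity: PV = PMT₁ × [1 − ((1+g)/(1+r))^n] / (r − g) = 1,275 × [1 − ((1+0.0031)/(1+r))^156] / (r − 0.0031) = A$119,437.03.

A$119,437.03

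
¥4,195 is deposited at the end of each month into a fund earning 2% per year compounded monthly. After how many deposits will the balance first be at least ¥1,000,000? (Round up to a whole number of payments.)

201 payments

Periodic rate r = 0.02/12 per month; n is counted in months.
Ordinary annuity FV: 1,000,000 = 4,195 × [((1+r)^n − 1)/r].
(1+r)^n = 1 + 1,000,000 × r / 4,195, so n = ln(1 + 1,000,000·r/4,195) / ln(1+r) = 200.89.
Round up to a whole number of payments: n = 201.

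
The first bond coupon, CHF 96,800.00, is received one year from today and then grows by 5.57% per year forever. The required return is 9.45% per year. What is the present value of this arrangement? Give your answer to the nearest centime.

CHF 2,494,845.36

Periodic rate r = 0.0945 per year.
Growing perpetuity (Gordon): PV = PMT₁ / (r − g) = 96,800 / (r − 0.0557) = CHF 2,494,845.36.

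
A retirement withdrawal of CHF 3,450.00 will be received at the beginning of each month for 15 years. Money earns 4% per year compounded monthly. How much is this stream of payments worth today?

CHF 467,967.62

This is an annuity due: 180 payments of CHF 3,450.00 at the beginning of each month.
Periodic rate r = 0.04/12 per month; n is counted in months.
PV = PMT × [(1 − (1+r)^−n)/r] × (1+r) = 3,450 × [1 − (1+r)^−180] / r × (1+r) = CHF 467,967.62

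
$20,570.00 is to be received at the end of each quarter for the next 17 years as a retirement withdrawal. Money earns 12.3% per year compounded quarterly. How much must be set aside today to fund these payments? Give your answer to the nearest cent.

$583,640.58

This is an ordinary annuity: 68 payments of $20,570.00 at the end of each quarter.
Periodic rate r = 0.123/4 per quarter; n is counted in quarters.
PV = PMT × [(1 − (1+r)^−n)/r] = 20,570 × [1 − (1+r)^−68] / r = $583,640.58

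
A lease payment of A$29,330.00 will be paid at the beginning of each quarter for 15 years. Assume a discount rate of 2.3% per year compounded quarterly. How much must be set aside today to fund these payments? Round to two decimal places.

This is an annuity due: 60 payments of A$29,330.00 at the beginning of each quarter.
Periodic rate r = 0.023/4 per quarter; n is counted in quarters.
PV = PMT × [(1 − (1+r)^−n)/r] × (1+r) = 29,330 × [1 − (1+r)^−60] / r × (1+r) = A$1,493,296.01

A$1,493,296.01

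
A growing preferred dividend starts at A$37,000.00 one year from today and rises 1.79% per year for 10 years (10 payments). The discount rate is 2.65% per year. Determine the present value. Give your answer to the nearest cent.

A$347,158.09

Periodic rate r = 0.0265 per year.
Growing ordinary annuity: PV = PMT₁ × [1 − ((1+g)/(1+r))^n] / (r − g) = 37,000 × [1 − ((1+0.0179)/(1+r))^10] / (r − 0.0179) = A$347,158.09.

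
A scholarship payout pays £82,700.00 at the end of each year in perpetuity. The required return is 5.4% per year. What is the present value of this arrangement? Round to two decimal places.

Periodic rate r = 0.054 per year.
Level perpetuity: PV = PMT / r = 82,700 / (0.054) = £1,531,481.48.

£1,531,481.48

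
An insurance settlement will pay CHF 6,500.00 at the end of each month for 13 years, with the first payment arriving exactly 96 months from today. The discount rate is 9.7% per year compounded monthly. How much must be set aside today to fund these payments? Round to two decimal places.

Ordinary annuity of 156 payments, first payment at period 96.
Periodic rate r = 0.097/12 per month; n is counted in months.
The ordinary-annuity PV formula values the stream one period before the first payment (period 95); discount that back 95 periods:
PV₀ = 6,500 × [1 − (1+r)^−156] / r × (1+r)^−95 = CHF 267,659.48

CHF 267,659.48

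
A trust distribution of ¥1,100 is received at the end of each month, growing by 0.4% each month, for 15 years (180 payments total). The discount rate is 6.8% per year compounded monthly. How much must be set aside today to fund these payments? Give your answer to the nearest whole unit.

Periodic rate r = 0.068/12 per month; n is counted in months.
Growing ordinary annuity: PV = PMT₁ × [1 − ((1+g)/(1+r))^n] / (r − g) = 1,100 × [1 − ((1+0.004)/(1+r))^180] / (r − 0.004) = ¥170,354.

¥170,354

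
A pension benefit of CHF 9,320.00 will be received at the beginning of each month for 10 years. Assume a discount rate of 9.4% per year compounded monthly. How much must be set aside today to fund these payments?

This is an annuity due: 120 payments of CHF 9,320.00 at the beginning of each month.
Periodic rate r = 0.094/12 per month; n is counted in months.
PV = PMT × [(1 − (1+r)^−n)/r] × (1+r) = 9,320 × [1 − (1+r)^−120] / r × (1+r) = CHF 728,983.87

CHF 728,983.87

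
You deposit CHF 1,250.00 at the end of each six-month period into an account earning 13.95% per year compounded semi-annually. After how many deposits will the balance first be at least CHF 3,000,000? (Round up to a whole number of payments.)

Periodic rate r = 0.1395/2 per half-year; n is counted in half-years.
Ordinary annuity FV: 3,000,000 = 1,250 × [((1+r)^n − 1)/r].
(1+r)^n = 1 + 3,000,000 × r / 1,250, so n = ln(1 + 3,000,000·r/1,250) / ln(1+r) = 76.03.
Round up to a whole number of payments: n = 77.

77 payments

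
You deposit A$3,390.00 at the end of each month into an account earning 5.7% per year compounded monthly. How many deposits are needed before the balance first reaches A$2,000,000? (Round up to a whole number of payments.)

282 payments

Periodic rate r = 0.057/12 per month; n is counted in months.
Ordinary annuity FV: 2,000,000 = 3,390 × [((1+r)^n − 1)/r].
(1+r)^n = 1 + 2,000,000 × r / 3,390, so n = ln(1 + 2,000,000·r/3,390) / ln(1+r) = 281.85.
Round up to a whole number of payments: n = 282.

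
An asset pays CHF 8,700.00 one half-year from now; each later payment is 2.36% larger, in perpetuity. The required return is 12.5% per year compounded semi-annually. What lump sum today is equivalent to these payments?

Periodic rate r = 0.125/2 per half-year.
Growing perpetuity (Gordon): PV = PMT₁ / (r − g) = 8,700 / (r − 0.0236) = CHF 223,650.39.

CHF 223,650.39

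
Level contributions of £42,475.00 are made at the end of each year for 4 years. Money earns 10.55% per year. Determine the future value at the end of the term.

£198,727.58

This is an ordinary annuity: 4 deposits of £42,475.00 at the end of each year.
Periodic rate r = 0.1055 per year.
FV = PMT × [((1+r)^n − 1)/r] = 42,475 × [(1+r)^4 − 1] / r = £198,727.58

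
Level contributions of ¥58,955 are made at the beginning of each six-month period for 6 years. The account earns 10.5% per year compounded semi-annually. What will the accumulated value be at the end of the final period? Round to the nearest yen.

This is an annuity due: 12 deposits of ¥58,955 at the beginning of each six-month period.
Periodic rate r = 0.105/2 per half-year; n is counted in half-years.
FV = PMT × [((1+r)^n − 1)/r] × (1+r) = 58,955 × [(1+r)^12 − 1] / r × (1+r) = ¥1,002,073

¥1,002,073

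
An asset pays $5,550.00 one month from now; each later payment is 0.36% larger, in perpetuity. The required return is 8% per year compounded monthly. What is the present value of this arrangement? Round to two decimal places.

Periodic rate r = 0.08/12 per month.
Growing perpetuity (Gordon): PV = PMT₁ / (r − g) = 5,550 / (r − 0.0036) = $1,809,782.61.

$1,809,782.61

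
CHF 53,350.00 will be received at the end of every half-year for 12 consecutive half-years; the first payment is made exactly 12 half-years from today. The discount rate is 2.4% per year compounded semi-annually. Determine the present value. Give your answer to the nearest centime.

CHF 520,025.74

Ordinary annuity of 12 payments, first payment at period 12.
Periodic rate r = 0.024/2 per half-year; n is counted in half-years.
The ordinary-annuity PV formula values the stream one period before the first payment (period 11); discount that back 11 periods:
PV₀ = 53,350 × [1 − (1+r)^−12] / r × (1+r)^−11 = CHF 520,025.74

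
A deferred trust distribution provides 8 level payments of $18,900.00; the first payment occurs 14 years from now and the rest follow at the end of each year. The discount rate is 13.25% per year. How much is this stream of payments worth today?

$17,839.70

Ordinary annuity of 8 payments, first payment at period 14.
Periodic rate r = 0.1325 per year.
The ordinary-annuity PV formula values the stream one period before the first payment (period 13); discount that back 13 periods:
PV₀ = 18,900 × [1 − (1+r)^−8] / r × (1+r)^−13 = $17,839.70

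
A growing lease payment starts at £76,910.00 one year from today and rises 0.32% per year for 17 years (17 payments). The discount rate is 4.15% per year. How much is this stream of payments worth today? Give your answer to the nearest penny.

£945,996.77

Periodic rate r = 0.0415 per year.
Growing ordinary annuity: PV = PMT₁ × [1 − ((1+g)/(1+r))^n] / (r − g) = 76,910 × [1 − ((1+0.0032)/(1+r))^17] / (r − 0.0032) = £945,996.77.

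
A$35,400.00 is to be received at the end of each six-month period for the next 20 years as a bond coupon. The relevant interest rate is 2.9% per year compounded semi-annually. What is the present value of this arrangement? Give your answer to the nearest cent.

This is an ordinary annuity: 40 payments of A$35,400.00 at the end of each six-month period.
Periodic rate r = 0.029/2 per half-year; n is counted in half-years.
PV = PMT × [(1 − (1+r)^−n)/r] = 35,400 × [1 − (1+r)^−40] / r = A$1,068,750.20

A$1,068,750.20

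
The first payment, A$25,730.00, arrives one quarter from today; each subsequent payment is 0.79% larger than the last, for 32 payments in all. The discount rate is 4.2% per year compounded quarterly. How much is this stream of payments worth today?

A$783,129.86

Periodic rate r = 0.042/4 per quarter; n is counted in quarters.
Growing ordinary annuity: PV = PMT₁ × [1 − ((1+g)/(1+r))^n] / (r − g) = 25,730 × [1 − ((1+0.0079)/(1+r))^32] / (r − 0.0079) = A$783,129.86.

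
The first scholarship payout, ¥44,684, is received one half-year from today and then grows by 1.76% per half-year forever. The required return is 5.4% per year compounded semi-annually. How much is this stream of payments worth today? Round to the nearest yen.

¥4,753,617

Periodic rate r = 0.054/2 per half-year.
Growing perpetuity (Gordon): PV = PMT₁ / (r − g) = 44,684 / (r − 0.0176) = ¥4,753,617.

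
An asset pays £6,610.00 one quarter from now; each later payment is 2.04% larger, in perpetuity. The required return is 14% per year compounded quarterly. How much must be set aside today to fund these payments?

Periodic rate r = 0.14/4 per quarter.
Growing perpetuity (Gordon): PV = PMT₁ / (r − g) = 6,610 / (r − 0.0204) = £452,739.73.

£452,739.73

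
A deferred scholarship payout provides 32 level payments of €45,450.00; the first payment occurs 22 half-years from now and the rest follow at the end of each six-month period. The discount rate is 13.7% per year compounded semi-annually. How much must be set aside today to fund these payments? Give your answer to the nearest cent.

Ordinary annuity of 32 payments, first payment at period 22.
Periodic rate r = 0.137/2 per half-year; n is counted in half-years.
The ordinary-annuity PV formula values the stream one period before the first payment (period 21); discount that back 21 periods:
PV₀ = 45,450 × [1 − (1+r)^−32] / r × (1+r)^−21 = €145,229.99

€145,229.99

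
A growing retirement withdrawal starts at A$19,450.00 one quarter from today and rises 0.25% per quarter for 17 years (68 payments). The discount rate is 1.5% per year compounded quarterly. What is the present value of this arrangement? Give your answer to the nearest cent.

A$1,264,164.01

Periodic rate r = 0.015/4 per quarter; n is counted in quarters.
Growing ordinary annuity: PV = PMT₁ × [1 − ((1+g)/(1+r))^n] / (r − g) = 19,450 × [1 − ((1+0.0025)/(1+r))^68] / (r − 0.0025) = A$1,264,164.01.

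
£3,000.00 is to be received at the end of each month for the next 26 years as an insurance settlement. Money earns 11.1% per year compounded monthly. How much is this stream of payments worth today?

£305,985.69

This is an ordinary annuity: 312 payments of £3,000.00 at the end of each month.
Periodic rate r = 0.111/12 per month; n is counted in months.
PV = PMT × [(1 − (1+r)^−n)/r] = 3,000 × [1 − (1+r)^−312] / r = £305,985.69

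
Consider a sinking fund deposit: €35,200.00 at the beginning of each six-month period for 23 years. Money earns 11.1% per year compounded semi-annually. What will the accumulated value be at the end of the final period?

This is an annuity due: 46 deposits of €35,200.00 at the beginning of each six-month period.
Periodic rate r = 0.111/2 per half-year; n is counted in half-years.
FV = PMT × [((1+r)^n − 1)/r] × (1+r) = 35,200 × [(1+r)^46 − 1] / r × (1+r) = €7,361,884.27

€7,361,884.27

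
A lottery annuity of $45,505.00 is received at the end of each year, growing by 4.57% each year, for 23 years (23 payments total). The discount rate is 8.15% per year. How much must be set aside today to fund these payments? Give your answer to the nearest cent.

$685,046.32

Periodic rate r = 0.0815 per year.
Growing ordinary annuity: PV = PMT₁ × [1 − ((1+g)/(1+r))^n] / (r − g) = 45,505 × [1 − ((1+0.0457)/(1+r))^23] / (r − 0.0457) = $685,046.32.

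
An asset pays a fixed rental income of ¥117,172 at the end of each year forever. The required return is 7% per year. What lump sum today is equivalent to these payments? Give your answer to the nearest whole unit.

¥1,673,886

Periodic rate r = 0.07 per year.
Level perpetuity: PV = PMT / r = 117,172 / (0.07) = ¥1,673,886.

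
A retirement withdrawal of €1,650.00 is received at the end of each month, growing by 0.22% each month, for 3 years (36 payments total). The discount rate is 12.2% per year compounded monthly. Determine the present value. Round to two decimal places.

€51,367.14

Periodic rate r = 0.122/12 per month; n is counted in months.
Growing ordinary annuity: PV = PMT₁ × [1 − ((1+g)/(1+r))^n] / (r − g) = 1,650 × [1 − ((1+0.0022)/(1+r))^36] / (r − 0.0022) = €51,367.14.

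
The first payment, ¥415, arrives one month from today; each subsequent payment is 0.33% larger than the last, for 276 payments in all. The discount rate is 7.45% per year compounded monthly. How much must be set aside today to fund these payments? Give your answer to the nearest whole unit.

¥78,507

Periodic rate r = 0.0745/12 per month; n is counted in months.
Growing ordinary annuity: PV = PMT₁ × [1 − ((1+g)/(1+r))^n] / (r − g) = 415 × [1 − ((1+0.0033)/(1+r))^276] / (r − 0.0033) = ¥78,507.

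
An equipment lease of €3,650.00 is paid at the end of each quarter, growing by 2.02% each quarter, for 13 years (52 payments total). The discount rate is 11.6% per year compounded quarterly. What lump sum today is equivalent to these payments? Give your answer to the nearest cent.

€149,405.49

Periodic rate r = 0.116/4 per quarter; n is counted in quarters.
Growing ordinary annuity: PV = PMT₁ × [1 − ((1+g)/(1+r))^n] / (r − g) = 3,650 × [1 − ((1+0.0202)/(1+r))^52] / (r − 0.0202) = €149,405.49.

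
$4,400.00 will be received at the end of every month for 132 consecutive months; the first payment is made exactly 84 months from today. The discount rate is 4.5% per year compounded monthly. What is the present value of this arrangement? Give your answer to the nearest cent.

Ordinary annuity of 132 payments, first payment at period 84.
Periodic rate r = 0.045/12 per month; n is counted in months.
The ordinary-annuity PV formula values the stream one period before the first payment (period 83); discount that back 83 periods:
PV₀ = 4,400 × [1 − (1+r)^−132] / r × (1+r)^−83 = $335,284.71

$335,284.71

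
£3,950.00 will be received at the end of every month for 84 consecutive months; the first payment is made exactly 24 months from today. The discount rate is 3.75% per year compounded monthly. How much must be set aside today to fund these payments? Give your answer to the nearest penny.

Ordinary annuity of 84 payments, first payment at period 24.
Periodic rate r = 0.0375/12 per month; n is counted in months.
The ordinary-annuity PV formula values the stream one period before the first payment (period 23); discount that back 23 periods:
PV₀ = 3,950 × [1 − (1+r)^−84] / r × (1+r)^−23 = £271,245.45

£271,245.45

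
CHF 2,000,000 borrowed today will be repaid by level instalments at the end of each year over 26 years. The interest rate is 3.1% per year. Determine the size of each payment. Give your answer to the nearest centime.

CHF 113,167.98

Level ordinary annuity; solve PV = PMT × [(1 − (1+r)^−n)/r] for PMT.
Periodic rate r = 0.031 per year.
With n = 26: PMT = 2,000,000 / ([(1 − (1+r)^−n)/r]) = CHF 113,167.98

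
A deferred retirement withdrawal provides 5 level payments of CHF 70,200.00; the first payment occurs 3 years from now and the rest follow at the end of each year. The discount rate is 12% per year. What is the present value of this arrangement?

CHF 201,734.13

Ordinary annuity of 5 payments, first payment at period 3.
Periodic rate r = 0.12 per year.
The ordinary-annuity PV formula values the stream one period before the first payment (period 2); discount that back 2 periods:
PV₀ = 70,200 × [1 − (1+r)^−5] / r × (1+r)^−2 = CHF 201,734.13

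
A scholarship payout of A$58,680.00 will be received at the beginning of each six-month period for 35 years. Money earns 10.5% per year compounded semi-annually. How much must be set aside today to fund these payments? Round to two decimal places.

This is an annuity due: 70 payments of A$58,680.00 at the beginning of each six-month period.
Periodic rate r = 0.105/2 per half-year; n is counted in half-years.
PV = PMT × [(1 − (1+r)^−n)/r] × (1+r) = 58,680 × [1 − (1+r)^−70] / r × (1+r) = A$1,143,659.79

A$1,143,659.79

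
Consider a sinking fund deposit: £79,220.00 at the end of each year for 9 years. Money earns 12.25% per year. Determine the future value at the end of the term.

This is an ordinary annuity: 9 deposits of £79,220.00 at the end of each year.
Periodic rate r = 0.1225 per year.
FV = PMT × [((1+r)^n − 1)/r] = 79,220 × [(1+r)^9 − 1] / r = £1,182,989.31

£1,182,989.31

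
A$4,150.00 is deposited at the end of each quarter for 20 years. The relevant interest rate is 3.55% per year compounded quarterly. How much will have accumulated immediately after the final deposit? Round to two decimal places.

This is an ordinary annuity: 80 deposits of A$4,150.00 at the end of each quarter.
Periodic rate r = 0.0355/4 per quarter; n is counted in quarters.
FV = PMT × [((1+r)^n − 1)/r] = 4,150 × [(1+r)^80 − 1] / r = A$480,525.83

A$480,525.83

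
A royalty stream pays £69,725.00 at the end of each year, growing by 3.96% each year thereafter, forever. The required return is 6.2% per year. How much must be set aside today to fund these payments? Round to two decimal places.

Periodic rate r = 0.062 per year.
Growing perpetuity (Gordon): PV = PMT₁ / (r − g) = 69,725 / (r − 0.0396) = £3,112,723.21.

£3,112,723.21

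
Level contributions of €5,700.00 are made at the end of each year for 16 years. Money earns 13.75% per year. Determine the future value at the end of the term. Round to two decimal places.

This is an ordinary annuity: 16 deposits of €5,700.00 at the end of each year.
Periodic rate r = 0.1375 per year.
FV = PMT × [((1+r)^n − 1)/r] = 5,700 × [(1+r)^16 − 1] / r = €284,228.12

€284,228.12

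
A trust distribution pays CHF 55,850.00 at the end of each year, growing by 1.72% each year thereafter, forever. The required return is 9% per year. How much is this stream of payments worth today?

CHF 767,170.33

Periodic rate r = 0.09 per year.
Growing perpetuity (Gordon): PV = PMT₁ / (r − g) = 55,850 / (r − 0.0172) = CHF 767,170.33.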